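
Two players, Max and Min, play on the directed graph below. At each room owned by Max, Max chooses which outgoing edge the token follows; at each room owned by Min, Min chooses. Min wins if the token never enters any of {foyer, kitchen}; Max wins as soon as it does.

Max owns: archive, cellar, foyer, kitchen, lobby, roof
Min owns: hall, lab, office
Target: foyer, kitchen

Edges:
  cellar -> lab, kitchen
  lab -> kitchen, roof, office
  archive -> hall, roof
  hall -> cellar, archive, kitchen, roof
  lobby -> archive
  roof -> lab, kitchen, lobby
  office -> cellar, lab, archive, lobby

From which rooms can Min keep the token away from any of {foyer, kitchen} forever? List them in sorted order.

A0 = {foyer, kitchen}
A1: add {cellar, roof} — cellar (Max) has cellar→kitchen; roof (Max) has roof→kitchen.
A2: add {archive} — archive (Max) has archive→roof.
A3: add {hall, lobby} — hall (Min): all of {cellar, archive, kitchen, roof} already in; lobby (Max) has lobby→archive.
A4 = A3; e.g. lab (Min) can still go to office. Fixed point.
Max's attractor = {archive, cellar, foyer, hall, kitchen, lobby, roof}; Min avoids the target exactly from the complement.

lab, office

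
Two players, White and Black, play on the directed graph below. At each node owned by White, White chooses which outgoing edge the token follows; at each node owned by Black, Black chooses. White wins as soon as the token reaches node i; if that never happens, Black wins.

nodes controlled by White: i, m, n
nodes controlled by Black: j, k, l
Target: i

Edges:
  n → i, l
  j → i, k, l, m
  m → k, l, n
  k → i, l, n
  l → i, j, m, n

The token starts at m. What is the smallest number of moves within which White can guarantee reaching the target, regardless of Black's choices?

A0 = {i}
A1: add {n} — n (White) has n→i.
A2: add {m} — m (White) has m→n.
A3 = A2; e.g. j (Black) can still go to k. Fixed point.
m enters the attractor at level 2, so White can force the target in 2 moves from there.

2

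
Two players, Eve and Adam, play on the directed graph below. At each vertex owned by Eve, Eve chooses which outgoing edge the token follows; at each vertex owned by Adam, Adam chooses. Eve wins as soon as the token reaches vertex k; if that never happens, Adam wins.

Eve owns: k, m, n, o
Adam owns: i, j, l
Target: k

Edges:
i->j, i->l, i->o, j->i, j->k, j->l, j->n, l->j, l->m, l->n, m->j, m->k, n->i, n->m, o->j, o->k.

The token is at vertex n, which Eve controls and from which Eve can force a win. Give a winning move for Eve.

m

A0 = {k}
A1: add {m, o} — m (Eve) has m→k; o (Eve) has o→k.
A2: add {n} — n (Eve) has n→m.
A3 = A2; e.g. i (Adam) can still go to j. Fixed point.
From n, successor m is in the attractor (rank 1); the other successor i is not.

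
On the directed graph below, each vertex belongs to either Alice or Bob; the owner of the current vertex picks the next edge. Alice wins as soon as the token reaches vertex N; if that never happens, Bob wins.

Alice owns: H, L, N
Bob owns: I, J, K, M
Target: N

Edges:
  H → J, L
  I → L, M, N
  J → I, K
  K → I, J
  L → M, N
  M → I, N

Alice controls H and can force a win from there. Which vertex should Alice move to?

L

A0 = {N}
A1: add {L} — L (Alice) has L→N.
A2: add {H} — H (Alice) has H→L.
A3 = A2; e.g. I (Bob) can still go to M. Fixed point.
From H, successor L is in the attractor (rank 1); the other successor J is not.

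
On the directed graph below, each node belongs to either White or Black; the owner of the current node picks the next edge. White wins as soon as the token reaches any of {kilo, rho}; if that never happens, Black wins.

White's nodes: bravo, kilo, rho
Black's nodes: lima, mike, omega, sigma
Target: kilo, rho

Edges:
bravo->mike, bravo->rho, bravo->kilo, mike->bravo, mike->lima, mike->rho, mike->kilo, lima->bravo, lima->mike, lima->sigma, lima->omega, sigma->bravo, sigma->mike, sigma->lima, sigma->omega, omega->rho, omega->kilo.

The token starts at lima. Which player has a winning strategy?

A0 = {kilo, rho}
A1: add {bravo, omega} — bravo (White) has bravo→rho; omega (Black): all of {rho, kilo} already in.
A2 = A1; e.g. mike (Black) can still go to lima. Fixed point.
lima never enters the attractor, so Black can avoid the target forever.

Black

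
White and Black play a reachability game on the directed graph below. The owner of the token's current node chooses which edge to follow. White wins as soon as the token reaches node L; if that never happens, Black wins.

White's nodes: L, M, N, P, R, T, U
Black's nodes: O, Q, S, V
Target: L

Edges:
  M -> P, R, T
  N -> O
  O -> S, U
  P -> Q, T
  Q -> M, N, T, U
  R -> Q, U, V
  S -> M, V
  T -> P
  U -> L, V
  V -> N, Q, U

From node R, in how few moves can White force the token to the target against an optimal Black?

A0 = {L}
A1: add {U} — U (White) has U→L.
A2: add {R} — R (White) has R→U.
R enters the attractor at level 2, so White can force the target in 2 moves from there.

2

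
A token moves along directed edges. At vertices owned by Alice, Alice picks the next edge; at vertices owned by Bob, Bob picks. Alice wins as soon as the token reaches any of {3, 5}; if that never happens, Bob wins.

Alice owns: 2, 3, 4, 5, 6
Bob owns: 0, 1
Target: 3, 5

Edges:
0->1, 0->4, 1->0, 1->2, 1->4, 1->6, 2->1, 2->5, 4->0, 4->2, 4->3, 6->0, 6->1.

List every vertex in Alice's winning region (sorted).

2, 3, 4, 5

A0 = {3, 5}
A1: add {2, 4} — 2 (Alice) has 2→5; 4 (Alice) has 4→3.
A2 = A1; e.g. 0 (Bob) can still go to 1. Fixed point.
Alice's winning region = {2, 3, 4, 5}.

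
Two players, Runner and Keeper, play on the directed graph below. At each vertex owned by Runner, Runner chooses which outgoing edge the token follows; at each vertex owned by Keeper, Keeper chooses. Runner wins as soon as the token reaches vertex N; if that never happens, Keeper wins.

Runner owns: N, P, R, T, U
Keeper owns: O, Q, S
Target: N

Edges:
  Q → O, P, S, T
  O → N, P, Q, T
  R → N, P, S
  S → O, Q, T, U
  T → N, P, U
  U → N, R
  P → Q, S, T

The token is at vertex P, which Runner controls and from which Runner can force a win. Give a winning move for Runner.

A0 = {N}
A1: add {R, T, U} — R (Runner) has R→N; T (Runner) has T→N; U (Runner) has U→N.
A2: add {P} — P (Runner) has P→T.
A3 = A2; e.g. O (Keeper) can still go to Q. Fixed point.
From P, successor T is in the attractor (rank 1); the other successors Q, S are not.

T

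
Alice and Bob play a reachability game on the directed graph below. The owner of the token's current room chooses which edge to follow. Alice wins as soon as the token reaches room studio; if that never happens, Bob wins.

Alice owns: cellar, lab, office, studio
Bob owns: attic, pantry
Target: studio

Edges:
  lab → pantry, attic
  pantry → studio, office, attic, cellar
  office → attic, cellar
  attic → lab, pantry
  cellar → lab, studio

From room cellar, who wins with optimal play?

A0 = {studio}
A1: add {cellar} — cellar (Alice) has cellar→studio.
cellar ∈ A1, so Alice can force the target.

Alice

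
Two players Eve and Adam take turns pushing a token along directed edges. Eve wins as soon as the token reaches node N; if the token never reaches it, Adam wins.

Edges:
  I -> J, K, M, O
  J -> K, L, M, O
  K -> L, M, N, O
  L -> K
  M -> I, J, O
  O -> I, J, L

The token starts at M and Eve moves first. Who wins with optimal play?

Adam

Track states (vertex, player-to-move).
A0 = {(N,Eve), (N,Adam)}
A1: add {(K,Eve)}.
A2: add {(L,Adam)}.
A3: add {(J,Eve), (O,Eve)}.
A4 = A3; e.g. (I,Eve) stays out. (M,Eve) never enters ⇒ Adam avoids the target.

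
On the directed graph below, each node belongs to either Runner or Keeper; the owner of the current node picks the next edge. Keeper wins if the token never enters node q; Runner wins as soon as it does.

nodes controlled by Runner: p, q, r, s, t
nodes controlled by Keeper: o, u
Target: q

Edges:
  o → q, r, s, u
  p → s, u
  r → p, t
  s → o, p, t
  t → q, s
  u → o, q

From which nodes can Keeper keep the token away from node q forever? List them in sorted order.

A0 = {q}
A1: add {t} — t (Runner) has t→q.
A2: add {r, s} — r (Runner) has r→t; s (Runner) has s→t.
A3: add {p} — p (Runner) has p→s.
A4 = A3; e.g. o (Keeper) can still go to u. Fixed point.
Runner's attractor = {p, q, r, s, t}; Keeper avoids the target exactly from the complement.

o, u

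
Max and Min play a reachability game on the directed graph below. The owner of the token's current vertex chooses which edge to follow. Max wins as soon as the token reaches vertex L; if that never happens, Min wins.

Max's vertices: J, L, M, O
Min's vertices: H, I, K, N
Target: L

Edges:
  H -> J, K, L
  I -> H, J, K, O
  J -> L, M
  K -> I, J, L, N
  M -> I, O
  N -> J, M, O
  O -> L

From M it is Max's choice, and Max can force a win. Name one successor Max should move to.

A0 = {L}
A1: add {J, O} — J (Max) has J→L; O (Max) has O→L.
A2: add {M} — M (Max) has M→O.
A3: add {N} — N (Min): all of {J, M, O} already in.
A4 = A3; e.g. H (Min) can still go to K. Fixed point.
From M, successor O is in the attractor (rank 1); the other successor I is not.

O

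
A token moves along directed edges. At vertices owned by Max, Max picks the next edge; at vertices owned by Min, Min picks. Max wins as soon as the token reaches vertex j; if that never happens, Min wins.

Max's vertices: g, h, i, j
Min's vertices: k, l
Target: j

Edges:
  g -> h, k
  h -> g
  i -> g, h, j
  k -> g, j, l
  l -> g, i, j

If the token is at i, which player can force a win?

A0 = {j}
A1: add {i} — i (Max) has i→j.
A2 = A1; e.g. g (Max) has no edge into A1. Fixed point.
i ∈ A1, so Max can force the target.

Max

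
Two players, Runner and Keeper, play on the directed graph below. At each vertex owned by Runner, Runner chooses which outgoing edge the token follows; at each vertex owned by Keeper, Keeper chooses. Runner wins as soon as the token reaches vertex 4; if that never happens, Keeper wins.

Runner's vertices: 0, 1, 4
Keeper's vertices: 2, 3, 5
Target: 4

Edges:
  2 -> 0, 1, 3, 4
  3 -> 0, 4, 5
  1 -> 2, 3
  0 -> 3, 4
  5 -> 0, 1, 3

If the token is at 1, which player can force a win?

Keeper

A0 = {4}
A1: add {0} — 0 (Runner) has 0→4.
A2 = A1; e.g. 1 (Runner) has no edge into A1. Fixed point.
1 never enters the attractor, so Keeper can avoid the target forever.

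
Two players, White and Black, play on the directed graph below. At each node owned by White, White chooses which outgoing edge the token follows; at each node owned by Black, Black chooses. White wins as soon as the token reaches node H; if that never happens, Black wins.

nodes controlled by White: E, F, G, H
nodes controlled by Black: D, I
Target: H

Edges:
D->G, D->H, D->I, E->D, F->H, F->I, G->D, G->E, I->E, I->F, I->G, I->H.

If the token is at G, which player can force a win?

Black

A0 = {H}
A1: add {F} — F (White) has F→H.
A2 = A1; e.g. D (Black) can still go to G. Fixed point.
G never enters the attractor, so Black can avoid the target forever.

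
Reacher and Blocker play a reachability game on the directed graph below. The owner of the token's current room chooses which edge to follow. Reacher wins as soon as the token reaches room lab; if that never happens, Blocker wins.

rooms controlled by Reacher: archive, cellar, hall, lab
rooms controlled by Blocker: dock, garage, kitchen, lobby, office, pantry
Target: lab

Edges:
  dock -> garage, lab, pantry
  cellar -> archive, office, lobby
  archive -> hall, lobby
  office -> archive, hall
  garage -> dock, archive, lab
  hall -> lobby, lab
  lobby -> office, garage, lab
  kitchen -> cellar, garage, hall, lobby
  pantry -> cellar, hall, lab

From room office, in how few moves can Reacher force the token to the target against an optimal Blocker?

A0 = {lab}
A1: add {hall} — hall (Reacher) has hall→lab.
A2: add {archive} — archive (Reacher) has archive→hall.
A3: add {cellar, office} — cellar (Reacher) has cellar→archive; office (Blocker): all of {archive, hall} already in.
office enters the attractor at level 3, so Reacher can force the target in 3 moves from there.

3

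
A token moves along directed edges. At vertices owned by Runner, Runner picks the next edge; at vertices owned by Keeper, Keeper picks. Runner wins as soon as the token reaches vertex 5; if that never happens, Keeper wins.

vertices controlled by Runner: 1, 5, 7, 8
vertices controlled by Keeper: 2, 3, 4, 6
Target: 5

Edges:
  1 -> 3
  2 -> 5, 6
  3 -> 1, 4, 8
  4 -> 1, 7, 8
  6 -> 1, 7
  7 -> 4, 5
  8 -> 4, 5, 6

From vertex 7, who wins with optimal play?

Runner

A0 = {5}
A1: add {7, 8} — 7 (Runner) has 7→5; 8 (Runner) has 8→5.
A2 = A1; e.g. 1 (Runner) has no edge into A1. Fixed point.
7 ∈ A1, so Runner can force the target.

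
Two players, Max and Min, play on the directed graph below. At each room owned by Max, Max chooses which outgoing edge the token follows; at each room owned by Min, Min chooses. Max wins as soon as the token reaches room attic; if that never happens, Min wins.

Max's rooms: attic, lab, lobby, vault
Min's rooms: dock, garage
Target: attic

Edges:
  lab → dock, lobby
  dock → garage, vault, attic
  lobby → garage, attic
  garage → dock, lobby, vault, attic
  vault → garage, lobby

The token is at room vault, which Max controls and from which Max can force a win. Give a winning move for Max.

lobby

A0 = {attic}
A1: add {lobby} — lobby (Max) has lobby→attic.
A2: add {lab, vault} — lab (Max) has lab→lobby; vault (Max) has vault→lobby.
A3 = A2; e.g. dock (Min) can still go to garage. Fixed point.
From vault, successor lobby is in the attractor (rank 1); the other successor garage is not.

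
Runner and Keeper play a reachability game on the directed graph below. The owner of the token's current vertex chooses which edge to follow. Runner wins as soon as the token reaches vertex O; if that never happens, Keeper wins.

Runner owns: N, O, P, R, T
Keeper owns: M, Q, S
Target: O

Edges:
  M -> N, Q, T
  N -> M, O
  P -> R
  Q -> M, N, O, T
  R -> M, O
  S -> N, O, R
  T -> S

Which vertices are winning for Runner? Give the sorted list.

A0 = {O}
A1: add {N, R} — N (Runner) has N→O; R (Runner) has R→O.
A2: add {P, S} — P (Runner) has P→R; S (Keeper): all of {N, O, R} already in.
A3: add {T} — T (Runner) has T→S.
A4 = A3; e.g. M (Keeper) can still go to Q. Fixed point.
Runner's winning region = {N, O, P, R, S, T}.

N, O, P, R, S, T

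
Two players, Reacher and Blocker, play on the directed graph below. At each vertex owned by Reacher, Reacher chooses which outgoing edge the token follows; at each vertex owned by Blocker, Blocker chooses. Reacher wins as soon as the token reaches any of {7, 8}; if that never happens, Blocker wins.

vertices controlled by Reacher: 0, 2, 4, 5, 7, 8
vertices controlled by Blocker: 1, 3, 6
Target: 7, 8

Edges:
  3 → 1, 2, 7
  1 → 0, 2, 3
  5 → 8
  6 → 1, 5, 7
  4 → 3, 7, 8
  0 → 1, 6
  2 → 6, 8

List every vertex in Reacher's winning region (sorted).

2, 4, 5, 7, 8

A0 = {7, 8}
A1: add {2, 4, 5} — 2 (Reacher) has 2→8; 4 (Reacher) has 4→7; 5 (Reacher) has 5→8.
A2 = A1; e.g. 0 (Reacher) has no edge into A1. Fixed point.
Reacher's winning region = {2, 4, 5, 7, 8}.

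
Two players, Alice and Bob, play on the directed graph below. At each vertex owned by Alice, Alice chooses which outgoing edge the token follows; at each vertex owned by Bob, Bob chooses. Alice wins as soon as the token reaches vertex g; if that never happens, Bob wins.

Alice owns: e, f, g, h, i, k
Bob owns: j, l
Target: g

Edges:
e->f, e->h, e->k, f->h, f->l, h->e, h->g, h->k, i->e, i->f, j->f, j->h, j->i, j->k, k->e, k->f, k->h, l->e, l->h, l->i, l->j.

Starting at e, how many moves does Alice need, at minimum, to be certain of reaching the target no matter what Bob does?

2

A0 = {g}
A1: add {h} — h (Alice) has h→g.
A2: add {e, f, k} — e (Alice) has e→h; f (Alice) has f→h; k (Alice) has k→h.
e enters the attractor at level 2, so Alice can force the target in 2 moves from there.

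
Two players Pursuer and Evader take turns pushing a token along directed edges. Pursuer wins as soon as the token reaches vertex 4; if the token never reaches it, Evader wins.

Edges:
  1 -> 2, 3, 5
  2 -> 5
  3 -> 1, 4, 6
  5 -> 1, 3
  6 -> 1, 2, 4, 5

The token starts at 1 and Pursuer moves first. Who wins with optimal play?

Evader

Track states (vertex, player-to-move).
A0 = {(4,Pursuer), (4,Evader)}
A1: add {(3,Pursuer), (6,Pursuer)}.
A2 = A1; e.g. (1,Pursuer) stays out. (1,Pursuer) never enters ⇒ Evader avoids the target.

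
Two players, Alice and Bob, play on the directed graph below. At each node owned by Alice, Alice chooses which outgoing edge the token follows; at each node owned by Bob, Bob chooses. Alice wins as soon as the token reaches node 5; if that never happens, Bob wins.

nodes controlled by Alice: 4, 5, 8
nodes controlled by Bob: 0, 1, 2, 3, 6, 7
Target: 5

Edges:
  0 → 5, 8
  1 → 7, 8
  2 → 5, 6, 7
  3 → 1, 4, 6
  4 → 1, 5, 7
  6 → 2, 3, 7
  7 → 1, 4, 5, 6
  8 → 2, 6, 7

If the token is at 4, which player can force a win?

A0 = {5}
A1: add {4} — 4 (Alice) has 4→5.
A2 = A1; e.g. 0 (Bob) can still go to 8. Fixed point.
4 ∈ A1, so Alice can force the target.

Alice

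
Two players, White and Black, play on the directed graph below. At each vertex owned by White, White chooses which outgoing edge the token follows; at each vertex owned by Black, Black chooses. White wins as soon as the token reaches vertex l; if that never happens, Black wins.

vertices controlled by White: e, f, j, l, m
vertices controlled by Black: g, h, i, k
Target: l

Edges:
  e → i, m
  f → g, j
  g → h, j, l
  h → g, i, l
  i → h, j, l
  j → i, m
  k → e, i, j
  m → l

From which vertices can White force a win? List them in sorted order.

e, f, j, l, m

A0 = {l}
A1: add {m} — m (White) has m→l.
A2: add {e, j} — e (White) has e→m; j (White) has j→m.
A3: add {f} — f (White) has f→j.
A4 = A3; e.g. g (Black) can still go to h. Fixed point.
White's winning region = {e, f, j, l, m}.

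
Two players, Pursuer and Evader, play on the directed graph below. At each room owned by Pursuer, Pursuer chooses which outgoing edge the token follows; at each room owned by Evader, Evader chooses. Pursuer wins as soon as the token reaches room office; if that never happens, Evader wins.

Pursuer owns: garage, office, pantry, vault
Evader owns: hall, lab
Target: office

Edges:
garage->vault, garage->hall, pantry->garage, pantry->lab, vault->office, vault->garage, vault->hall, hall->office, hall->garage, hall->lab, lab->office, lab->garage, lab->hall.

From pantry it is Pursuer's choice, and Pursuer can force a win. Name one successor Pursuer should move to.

garage

A0 = {office}
A1: add {vault} — vault (Pursuer) has vault→office.
A2: add {garage} — garage (Pursuer) has garage→vault.
A3: add {pantry} — pantry (Pursuer) has pantry→garage.
A4 = A3; e.g. hall (Evader) can still go to lab. Fixed point.
From pantry, successor garage is in the attractor (rank 2); the other successor lab is not.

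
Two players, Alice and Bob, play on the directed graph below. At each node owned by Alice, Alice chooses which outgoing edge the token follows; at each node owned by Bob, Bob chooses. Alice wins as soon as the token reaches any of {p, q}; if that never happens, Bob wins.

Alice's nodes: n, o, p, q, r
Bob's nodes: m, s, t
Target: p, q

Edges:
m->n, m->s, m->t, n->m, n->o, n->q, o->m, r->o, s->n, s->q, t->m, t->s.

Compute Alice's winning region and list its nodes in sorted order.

n, p, q, s

A0 = {p, q}
A1: add {n} — n (Alice) has n→q.
A2: add {s} — s (Bob): all of {n, q} already in.
A3 = A2; e.g. m (Bob) can still go to t. Fixed point.
Alice's winning region = {n, p, q, s}.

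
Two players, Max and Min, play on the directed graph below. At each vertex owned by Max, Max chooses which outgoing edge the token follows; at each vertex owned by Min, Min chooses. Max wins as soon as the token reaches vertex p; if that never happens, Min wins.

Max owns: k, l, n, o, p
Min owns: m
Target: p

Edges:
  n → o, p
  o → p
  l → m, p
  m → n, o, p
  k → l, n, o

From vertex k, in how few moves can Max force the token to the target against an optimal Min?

2

A0 = {p}
A1: add {l, n, o} — l (Max) has l→p; n (Max) has n→p; o (Max) has o→p.
A2: add {k, m} — k (Max) has k→l; m (Min): all of {n, o, p} already in.
A2 = all vertices. Fixed point.
k enters the attractor at level 2, so Max can force the target in 2 moves from there.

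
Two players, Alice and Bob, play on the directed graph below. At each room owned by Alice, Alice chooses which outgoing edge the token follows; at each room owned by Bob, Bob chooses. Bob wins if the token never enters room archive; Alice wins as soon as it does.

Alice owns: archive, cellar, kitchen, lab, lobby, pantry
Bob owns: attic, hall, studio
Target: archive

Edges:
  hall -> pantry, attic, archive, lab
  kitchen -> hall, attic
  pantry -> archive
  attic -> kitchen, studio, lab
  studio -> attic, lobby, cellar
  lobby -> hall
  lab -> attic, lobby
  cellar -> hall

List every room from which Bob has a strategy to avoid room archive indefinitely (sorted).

attic, cellar, hall, kitchen, lab, lobby, studio

A0 = {archive}
A1: add {pantry} — pantry (Alice) has pantry→archive.
A2 = A1; e.g. hall (Bob) can still go to attic. Fixed point.
Alice's attractor = {archive, pantry}; Bob avoids the target exactly from the complement.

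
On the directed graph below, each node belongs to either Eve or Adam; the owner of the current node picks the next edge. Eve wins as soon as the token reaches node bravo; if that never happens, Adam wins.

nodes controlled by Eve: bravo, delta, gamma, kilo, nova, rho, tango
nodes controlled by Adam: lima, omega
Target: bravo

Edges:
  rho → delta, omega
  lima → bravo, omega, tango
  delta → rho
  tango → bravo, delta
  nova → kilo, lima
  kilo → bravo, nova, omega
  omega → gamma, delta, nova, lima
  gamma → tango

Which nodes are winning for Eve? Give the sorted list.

bravo, gamma, kilo, nova, tango

A0 = {bravo}
A1: add {kilo, tango} — kilo (Eve) has kilo→bravo; tango (Eve) has tango→bravo.
A2: add {gamma, nova} — gamma (Eve) has gamma→tango; nova (Eve) has nova→kilo.
A3 = A2; e.g. rho (Eve) has no edge into A2. Fixed point.
Eve's winning region = {bravo, gamma, kilo, nova, tango}.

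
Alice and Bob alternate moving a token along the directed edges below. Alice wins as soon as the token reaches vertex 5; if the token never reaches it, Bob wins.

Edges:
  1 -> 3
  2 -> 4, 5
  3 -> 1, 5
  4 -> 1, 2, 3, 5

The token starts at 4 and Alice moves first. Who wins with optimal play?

Track states (vertex, player-to-move).
A0 = {(5,Alice), (5,Bob)}
A1: add {(2,Alice), (3,Alice), (4,Alice)}.
(4,Alice) ∈ A1 ⇒ Alice forces the target.

Alice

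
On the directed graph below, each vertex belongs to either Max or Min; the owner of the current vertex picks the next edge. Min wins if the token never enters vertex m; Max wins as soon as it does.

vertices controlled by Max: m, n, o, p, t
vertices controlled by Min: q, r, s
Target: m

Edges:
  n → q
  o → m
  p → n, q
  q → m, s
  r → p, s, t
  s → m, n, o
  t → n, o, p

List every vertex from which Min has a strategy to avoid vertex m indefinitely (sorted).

A0 = {m}
A1: add {o} — o (Max) has o→m.
A2: add {t} — t (Max) has t→o.
A3 = A2; e.g. n (Max) has no edge into A2. Fixed point.
Max's attractor = {m, o, t}; Min avoids the target exactly from the complement.

n, p, q, r, s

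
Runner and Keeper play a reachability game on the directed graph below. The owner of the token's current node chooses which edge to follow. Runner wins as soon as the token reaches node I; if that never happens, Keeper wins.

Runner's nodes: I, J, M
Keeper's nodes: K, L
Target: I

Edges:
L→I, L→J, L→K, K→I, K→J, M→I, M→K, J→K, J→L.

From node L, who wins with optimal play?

Keeper

A0 = {I}
A1: add {M} — M (Runner) has M→I.
A2 = A1; e.g. J (Runner) has no edge into A1. Fixed point.
L never enters the attractor, so Keeper can avoid the target forever.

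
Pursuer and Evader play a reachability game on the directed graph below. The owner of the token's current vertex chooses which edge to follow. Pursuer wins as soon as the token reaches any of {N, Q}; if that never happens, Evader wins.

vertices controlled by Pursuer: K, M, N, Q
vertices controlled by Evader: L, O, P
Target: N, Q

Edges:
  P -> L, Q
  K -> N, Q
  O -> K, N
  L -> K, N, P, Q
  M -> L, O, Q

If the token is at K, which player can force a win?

A0 = {N, Q}
A1: add {K, M} — K (Pursuer) has K→N; M (Pursuer) has M→Q.
K ∈ A1, so Pursuer can force the target.

Pursuer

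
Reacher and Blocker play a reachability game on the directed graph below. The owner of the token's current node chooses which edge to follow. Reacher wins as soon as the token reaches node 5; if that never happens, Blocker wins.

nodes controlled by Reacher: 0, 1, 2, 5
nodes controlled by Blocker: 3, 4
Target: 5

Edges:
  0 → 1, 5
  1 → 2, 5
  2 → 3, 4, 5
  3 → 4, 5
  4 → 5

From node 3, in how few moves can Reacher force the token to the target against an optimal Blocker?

2

A0 = {5}
A1: add {0, 1, 2, 4} — 0 (Reacher) has 0→5; 1 (Reacher) has 1→5; 2 (Reacher) has 2→5; 4 (Blocker): all of {5} already in.
A2: add {3} — 3 (Blocker): all of {4, 5} already in.
A2 = all vertices. Fixed point.
3 enters the attractor at level 2, so Reacher can force the target in 2 moves from there.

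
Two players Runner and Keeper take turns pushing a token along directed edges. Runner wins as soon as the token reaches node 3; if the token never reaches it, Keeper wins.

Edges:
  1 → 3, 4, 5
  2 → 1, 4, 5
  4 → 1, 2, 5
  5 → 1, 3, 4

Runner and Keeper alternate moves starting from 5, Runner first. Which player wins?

Runner

Track states (vertex, player-to-move).
A0 = {(3,Runner), (3,Keeper)}
A1: add {(1,Runner), (5,Runner)}.
(5,Runner) ∈ A1 ⇒ Runner forces the target.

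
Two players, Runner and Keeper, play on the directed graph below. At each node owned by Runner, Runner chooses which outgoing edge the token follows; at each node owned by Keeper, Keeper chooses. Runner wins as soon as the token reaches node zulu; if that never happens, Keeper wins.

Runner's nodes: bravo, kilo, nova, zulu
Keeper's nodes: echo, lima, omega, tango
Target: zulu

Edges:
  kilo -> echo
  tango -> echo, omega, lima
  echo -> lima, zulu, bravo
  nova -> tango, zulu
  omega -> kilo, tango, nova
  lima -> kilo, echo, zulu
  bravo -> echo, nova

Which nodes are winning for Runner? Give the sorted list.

A0 = {zulu}
A1: add {nova} — nova (Runner) has nova→zulu.
A2: add {bravo} — bravo (Runner) has bravo→nova.
A3 = A2; e.g. kilo (Runner) has no edge into A2. Fixed point.
Runner's winning region = {bravo, nova, zulu}.

bravo, nova, zulu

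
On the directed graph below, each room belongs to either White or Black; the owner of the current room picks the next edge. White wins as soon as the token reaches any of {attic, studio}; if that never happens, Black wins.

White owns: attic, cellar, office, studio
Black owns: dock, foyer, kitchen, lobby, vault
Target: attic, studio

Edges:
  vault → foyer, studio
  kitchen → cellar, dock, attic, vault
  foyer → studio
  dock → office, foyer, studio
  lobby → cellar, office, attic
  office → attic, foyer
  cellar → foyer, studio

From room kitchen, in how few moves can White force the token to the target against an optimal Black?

3

A0 = {attic, studio}
A1: add {cellar, foyer, office} — cellar (White) has cellar→studio; office (White) has office→attic; foyer (Black): all of {studio} already in.
A2: add {dock, lobby, vault} — lobby (Black): all of {cellar, office, attic} already in; dock (Black): all of {office, foyer, studio} already in; vault (Black): all of {foyer, studio} already in.
A3: add {kitchen} — kitchen (Black): all of {cellar, dock, attic, vault} already in.
A3 = all vertices. Fixed point.
kitchen enters the attractor at level 3, so White can force the target in 3 moves from there.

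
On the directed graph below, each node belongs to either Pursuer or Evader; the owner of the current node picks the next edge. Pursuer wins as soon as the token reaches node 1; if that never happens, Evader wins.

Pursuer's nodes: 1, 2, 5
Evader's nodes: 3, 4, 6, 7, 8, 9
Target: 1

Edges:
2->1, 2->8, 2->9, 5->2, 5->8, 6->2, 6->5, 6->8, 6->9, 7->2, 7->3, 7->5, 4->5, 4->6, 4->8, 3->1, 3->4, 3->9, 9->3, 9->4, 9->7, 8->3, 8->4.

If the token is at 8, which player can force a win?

Evader

A0 = {1}
A1: add {2} — 2 (Pursuer) has 2→1.
A2: add {5} — 5 (Pursuer) has 5→2.
A3 = A2; e.g. 3 (Evader) can still go to 4. Fixed point.
8 never enters the attractor, so Evader can avoid the target forever.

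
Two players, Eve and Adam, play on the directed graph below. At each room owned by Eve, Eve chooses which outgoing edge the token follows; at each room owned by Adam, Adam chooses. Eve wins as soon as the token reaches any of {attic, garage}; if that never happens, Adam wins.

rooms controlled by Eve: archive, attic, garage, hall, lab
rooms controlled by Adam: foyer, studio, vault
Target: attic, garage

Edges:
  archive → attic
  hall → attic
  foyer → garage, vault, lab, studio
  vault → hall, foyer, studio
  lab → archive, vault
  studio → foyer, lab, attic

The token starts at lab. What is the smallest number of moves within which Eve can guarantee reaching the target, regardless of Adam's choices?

A0 = {attic, garage}
A1: add {archive, hall} — archive (Eve) has archive→attic; hall (Eve) has hall→attic.
A2: add {lab} — lab (Eve) has lab→archive.
A3 = A2; e.g. foyer (Adam) can still go to vault. Fixed point.
lab enters the attractor at level 2, so Eve can force the target in 2 moves from there.

2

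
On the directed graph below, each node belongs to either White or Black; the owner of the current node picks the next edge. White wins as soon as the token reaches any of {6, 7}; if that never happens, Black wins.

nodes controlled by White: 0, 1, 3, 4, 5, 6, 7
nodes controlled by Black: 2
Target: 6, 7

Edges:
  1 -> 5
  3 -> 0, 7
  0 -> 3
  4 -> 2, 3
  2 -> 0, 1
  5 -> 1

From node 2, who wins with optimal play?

A0 = {6, 7}
A1: add {3} — 3 (White) has 3→7.
A2: add {0, 4} — 0 (White) has 0→3; 4 (White) has 4→3.
A3 = A2; e.g. 1 (White) has no edge into A2. Fixed point.
2 never enters the attractor, so Black can avoid the target forever.

Black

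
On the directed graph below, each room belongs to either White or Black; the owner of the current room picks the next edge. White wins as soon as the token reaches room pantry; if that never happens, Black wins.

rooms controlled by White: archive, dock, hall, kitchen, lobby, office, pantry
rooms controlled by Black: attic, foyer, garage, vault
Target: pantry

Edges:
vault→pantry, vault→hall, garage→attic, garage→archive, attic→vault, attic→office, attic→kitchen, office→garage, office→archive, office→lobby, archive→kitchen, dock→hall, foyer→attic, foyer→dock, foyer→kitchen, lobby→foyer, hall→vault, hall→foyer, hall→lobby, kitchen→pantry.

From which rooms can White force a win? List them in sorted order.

A0 = {pantry}
A1: add {kitchen} — kitchen (White) has kitchen→pantry.
A2: add {archive} — archive (White) has archive→kitchen.
A3: add {office} — office (White) has office→archive.
A4 = A3; e.g. vault (Black) can still go to hall. Fixed point.
White's winning region = {archive, kitchen, office, pantry}.

archive, kitchen, office, pantry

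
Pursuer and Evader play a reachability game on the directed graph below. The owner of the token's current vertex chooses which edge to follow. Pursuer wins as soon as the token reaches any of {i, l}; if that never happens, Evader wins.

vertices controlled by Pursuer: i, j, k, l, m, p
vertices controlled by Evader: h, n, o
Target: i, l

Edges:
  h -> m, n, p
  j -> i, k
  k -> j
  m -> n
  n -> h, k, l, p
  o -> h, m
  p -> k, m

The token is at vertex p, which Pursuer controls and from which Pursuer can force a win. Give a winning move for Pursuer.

A0 = {i, l}
A1: add {j} — j (Pursuer) has j→i.
A2: add {k} — k (Pursuer) has k→j.
A3: add {p} — p (Pursuer) has p→k.
A4 = A3; e.g. h (Evader) can still go to m. Fixed point.
From p, successor k is in the attractor (rank 2); the other successor m is not.

k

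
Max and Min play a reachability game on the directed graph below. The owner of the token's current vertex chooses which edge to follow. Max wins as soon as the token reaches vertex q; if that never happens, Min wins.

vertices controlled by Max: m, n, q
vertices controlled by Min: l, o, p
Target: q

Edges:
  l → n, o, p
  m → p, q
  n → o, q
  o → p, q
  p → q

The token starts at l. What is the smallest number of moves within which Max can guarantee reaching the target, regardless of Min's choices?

3

A0 = {q}
A1: add {m, n, p} — m (Max) has m→q; n (Max) has n→q; p (Min): all of {q} already in.
A2: add {o} — o (Min): all of {p, q} already in.
A3: add {l} — l (Min): all of {n, o, p} already in.
A3 = all vertices. Fixed point.
l enters the attractor at level 3, so Max can force the target in 3 moves from there.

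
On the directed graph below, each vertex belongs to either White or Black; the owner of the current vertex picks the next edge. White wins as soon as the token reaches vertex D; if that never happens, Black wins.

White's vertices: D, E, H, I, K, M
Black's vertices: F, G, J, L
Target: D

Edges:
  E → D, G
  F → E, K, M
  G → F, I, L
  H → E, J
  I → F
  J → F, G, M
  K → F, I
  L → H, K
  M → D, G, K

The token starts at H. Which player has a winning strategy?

White

A0 = {D}
A1: add {E, M} — E (White) has E→D; M (White) has M→D.
A2: add {H} — H (White) has H→E.
A3 = A2; e.g. F (Black) can still go to K. Fixed point.
H ∈ A2, so White can force the target.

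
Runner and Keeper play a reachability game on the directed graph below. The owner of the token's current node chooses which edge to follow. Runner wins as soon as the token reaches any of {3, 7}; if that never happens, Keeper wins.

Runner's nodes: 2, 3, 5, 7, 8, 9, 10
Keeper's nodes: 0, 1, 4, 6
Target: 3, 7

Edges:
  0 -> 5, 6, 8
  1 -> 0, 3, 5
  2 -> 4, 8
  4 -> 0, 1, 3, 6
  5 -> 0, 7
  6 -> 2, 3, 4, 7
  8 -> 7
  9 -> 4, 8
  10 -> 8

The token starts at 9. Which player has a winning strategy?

A0 = {3, 7}
A1: add {5, 8} — 5 (Runner) has 5→7; 8 (Runner) has 8→7.
A2: add {2, 9, 10} — 2 (Runner) has 2→8; 9 (Runner) has 9→8; 10 (Runner) has 10→8.
A3 = A2; e.g. 0 (Keeper) can still go to 6. Fixed point.
9 ∈ A2, so Runner can force the target.

Runner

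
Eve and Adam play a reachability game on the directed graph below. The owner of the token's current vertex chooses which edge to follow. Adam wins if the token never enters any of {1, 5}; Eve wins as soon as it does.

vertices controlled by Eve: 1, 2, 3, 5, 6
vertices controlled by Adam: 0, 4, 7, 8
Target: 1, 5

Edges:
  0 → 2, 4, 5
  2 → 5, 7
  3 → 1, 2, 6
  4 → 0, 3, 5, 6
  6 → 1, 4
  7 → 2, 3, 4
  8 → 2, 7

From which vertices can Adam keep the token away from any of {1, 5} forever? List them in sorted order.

A0 = {1, 5}
A1: add {2, 3, 6} — 2 (Eve) has 2→5; 3 (Eve) has 3→1; 6 (Eve) has 6→1.
A2 = A1; e.g. 0 (Adam) can still go to 4. Fixed point.
Eve's attractor = {1, 2, 3, 5, 6}; Adam avoids the target exactly from the complement.

0, 4, 7, 8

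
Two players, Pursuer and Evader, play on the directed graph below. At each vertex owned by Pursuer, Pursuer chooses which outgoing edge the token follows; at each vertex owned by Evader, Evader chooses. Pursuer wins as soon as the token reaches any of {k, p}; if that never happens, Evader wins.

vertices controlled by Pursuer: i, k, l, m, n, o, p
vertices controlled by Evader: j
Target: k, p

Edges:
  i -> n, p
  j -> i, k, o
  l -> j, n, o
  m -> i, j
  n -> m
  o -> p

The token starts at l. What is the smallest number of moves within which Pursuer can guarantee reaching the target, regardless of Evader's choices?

A0 = {k, p}
A1: add {i, o} — i (Pursuer) has i→p; o (Pursuer) has o→p.
A2: add {j, l, m} — j (Evader): all of {i, k, o} already in; l (Pursuer) has l→o; m (Pursuer) has m→i.
l enters the attractor at level 2, so Pursuer can force the target in 2 moves from there.

2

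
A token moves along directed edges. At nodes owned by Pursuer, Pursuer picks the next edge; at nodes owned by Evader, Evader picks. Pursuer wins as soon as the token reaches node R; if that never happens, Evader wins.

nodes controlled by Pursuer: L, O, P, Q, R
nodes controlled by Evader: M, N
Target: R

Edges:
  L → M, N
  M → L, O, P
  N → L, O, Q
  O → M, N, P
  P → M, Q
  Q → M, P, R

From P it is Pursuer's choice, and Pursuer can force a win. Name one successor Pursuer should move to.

Q

A0 = {R}
A1: add {Q} — Q (Pursuer) has Q→R.
A2: add {P} — P (Pursuer) has P→Q.
A3: add {O} — O (Pursuer) has O→P.
A4 = A3; e.g. L (Pursuer) has no edge into A3. Fixed point.
From P, successor Q is in the attractor (rank 1); the other successor M is not.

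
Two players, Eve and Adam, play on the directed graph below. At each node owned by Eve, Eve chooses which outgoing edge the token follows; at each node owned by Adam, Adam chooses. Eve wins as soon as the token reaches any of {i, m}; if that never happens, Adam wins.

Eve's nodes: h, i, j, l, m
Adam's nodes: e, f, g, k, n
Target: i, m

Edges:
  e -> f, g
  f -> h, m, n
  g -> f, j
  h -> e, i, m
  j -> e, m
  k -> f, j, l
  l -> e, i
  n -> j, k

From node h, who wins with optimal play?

Eve

A0 = {i, m}
A1: add {h, j, l} — h (Eve) has h→i; j (Eve) has j→m; l (Eve) has l→i.
A2 = A1; e.g. e (Adam) can still go to f. Fixed point.
h ∈ A1, so Eve can force the target.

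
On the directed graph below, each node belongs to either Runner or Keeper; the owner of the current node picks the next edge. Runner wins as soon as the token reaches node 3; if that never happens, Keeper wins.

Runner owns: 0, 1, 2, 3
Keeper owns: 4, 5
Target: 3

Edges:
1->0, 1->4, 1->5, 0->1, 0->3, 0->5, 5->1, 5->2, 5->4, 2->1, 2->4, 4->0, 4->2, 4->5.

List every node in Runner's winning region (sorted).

A0 = {3}
A1: add {0} — 0 (Runner) has 0→3.
A2: add {1} — 1 (Runner) has 1→0.
A3: add {2} — 2 (Runner) has 2→1.
A4 = A3; e.g. 4 (Keeper) can still go to 5. Fixed point.
Runner's winning region = {0, 1, 2, 3}.

0, 1, 2, 3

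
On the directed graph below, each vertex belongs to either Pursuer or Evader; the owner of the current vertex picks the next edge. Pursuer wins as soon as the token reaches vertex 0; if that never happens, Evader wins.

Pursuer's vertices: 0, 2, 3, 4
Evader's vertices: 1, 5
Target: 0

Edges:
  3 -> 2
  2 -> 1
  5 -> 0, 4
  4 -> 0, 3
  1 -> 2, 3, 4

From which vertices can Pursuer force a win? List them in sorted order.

0, 4, 5

A0 = {0}
A1: add {4} — 4 (Pursuer) has 4→0.
A2: add {5} — 5 (Evader): all of {0, 4} already in.
A3 = A2; e.g. 1 (Evader) can still go to 2. Fixed point.
Pursuer's winning region = {0, 4, 5}.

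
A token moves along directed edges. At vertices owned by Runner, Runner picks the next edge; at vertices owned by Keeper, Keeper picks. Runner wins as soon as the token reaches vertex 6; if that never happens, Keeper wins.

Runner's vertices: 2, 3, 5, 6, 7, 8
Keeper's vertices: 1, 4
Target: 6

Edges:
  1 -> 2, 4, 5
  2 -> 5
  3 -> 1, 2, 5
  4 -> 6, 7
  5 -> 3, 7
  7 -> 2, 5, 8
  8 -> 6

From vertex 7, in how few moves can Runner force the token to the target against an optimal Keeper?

A0 = {6}
A1: add {8} — 8 (Runner) has 8→6.
A2: add {7} — 7 (Runner) has 7→8.
7 enters the attractor at level 2, so Runner can force the target in 2 moves from there.

2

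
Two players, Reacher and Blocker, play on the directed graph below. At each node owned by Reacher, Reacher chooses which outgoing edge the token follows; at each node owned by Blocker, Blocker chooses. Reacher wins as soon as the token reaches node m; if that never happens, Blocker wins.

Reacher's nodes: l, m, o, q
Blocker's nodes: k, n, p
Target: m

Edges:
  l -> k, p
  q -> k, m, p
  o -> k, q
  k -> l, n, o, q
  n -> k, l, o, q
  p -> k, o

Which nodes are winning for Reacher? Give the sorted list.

m, o, q

A0 = {m}
A1: add {q} — q (Reacher) has q→m.
A2: add {o} — o (Reacher) has o→q.
A3 = A2; e.g. k (Blocker) can still go to l. Fixed point.
Reacher's winning region = {m, o, q}.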